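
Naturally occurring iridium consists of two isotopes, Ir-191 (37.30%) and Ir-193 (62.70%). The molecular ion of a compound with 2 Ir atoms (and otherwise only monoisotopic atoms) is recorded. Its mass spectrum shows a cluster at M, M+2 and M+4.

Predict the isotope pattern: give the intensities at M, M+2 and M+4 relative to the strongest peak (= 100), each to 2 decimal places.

29.74 : 100.00 : 84.05

Each Ir atom is independently Ir-191 (p = 0.3730) or Ir-193 (q = 0.6270); the cluster is the binomial expansion (p + q)^2.
P(M) = 0.3730^2 = 0.139129
P(M+2) = 2 × 0.3730^1 × 0.6270^1 = 0.467742
P(M+4) = 0.6270^2 = 0.393129
The M+2 peak is largest (0.467742); scaling to 100 gives 29.74 : 100.00 : 84.05.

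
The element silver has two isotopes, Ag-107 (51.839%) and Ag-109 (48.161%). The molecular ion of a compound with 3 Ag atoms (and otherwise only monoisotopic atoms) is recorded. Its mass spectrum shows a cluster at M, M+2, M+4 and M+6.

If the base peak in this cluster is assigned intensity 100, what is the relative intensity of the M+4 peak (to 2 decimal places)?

92.90

(0.51839 + 0.48161)^3 gives M 0.1393, M+2 0.3883, M+4 0.3607, M+6 0.1117; the largest is M+2.
P(M+2) = C(3,1) × 0.51839^2 × 0.48161^1 = 3 × 0.26872819 × 0.48161 = 0.388267 (base)
P(M+4) = C(3,2) × 0.51839^1 × 0.48161^2 = 3 × 0.51839 × 0.23194819 = 0.360719
Relative intensity = 0.360719 / 0.388267 × 100 = 92.90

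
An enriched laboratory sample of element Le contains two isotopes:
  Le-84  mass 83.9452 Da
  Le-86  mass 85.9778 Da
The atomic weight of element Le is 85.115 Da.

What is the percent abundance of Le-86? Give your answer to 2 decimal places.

57.55%

Writing the weighted mean with unknown fraction x of Le-84:
83.9452·x + 85.9778·(1 − x) = 85.115
(83.9452 − 85.9778)·x = 85.115 − 85.9778
x = -0.8628 / -2.0326 = 0.42448 → 42.45% Le-84, 57.55% Le-86.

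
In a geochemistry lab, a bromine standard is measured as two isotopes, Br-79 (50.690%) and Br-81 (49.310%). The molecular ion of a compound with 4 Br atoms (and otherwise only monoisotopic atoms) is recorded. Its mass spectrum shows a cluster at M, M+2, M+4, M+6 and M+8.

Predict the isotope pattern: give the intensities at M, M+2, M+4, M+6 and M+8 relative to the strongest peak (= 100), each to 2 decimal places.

The 4 Br atoms are independent, so intensities follow the terms of (0.50690 + 0.49310)^4.
P(M) = 0.50690^4 = 0.066022
P(M+2) = 4 × 0.50690^3 × 0.49310^1 = 0.256899
P(M+4) = 6 × 0.50690^2 × 0.49310^2 = 0.374857
P(M+6) = 4 × 0.50690^1 × 0.49310^3 = 0.243101
P(M+8) = 0.49310^4 = 0.059121
The M+4 peak is largest (0.374857); scaling to 100 gives 17.61 : 68.53 : 100.00 : 64.85 : 15.77.

17.61 : 68.53 : 100.00 : 64.85 : 15.77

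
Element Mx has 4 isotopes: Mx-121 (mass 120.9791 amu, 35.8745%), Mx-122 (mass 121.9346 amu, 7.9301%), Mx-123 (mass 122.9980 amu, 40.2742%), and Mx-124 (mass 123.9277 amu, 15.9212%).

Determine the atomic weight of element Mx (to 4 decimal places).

The abundance-weighted mean is 0.358745 × 120.9791 + 0.079301 × 121.9346 + 0.402742 × 122.9980 + 0.159212 × 123.9277
= 43.40065 + 9.66954 + 49.53646 + 19.73078 = 122.33743 amu

122.3374 amu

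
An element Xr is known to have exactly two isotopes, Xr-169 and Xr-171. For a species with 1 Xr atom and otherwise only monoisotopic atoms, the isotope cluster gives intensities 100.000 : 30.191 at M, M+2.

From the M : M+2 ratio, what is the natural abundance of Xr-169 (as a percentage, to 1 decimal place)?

Write p for the Xr-169 fraction. I(M+2)/I(M) = [C(1,1)·p^0·(1−p)] / p^1 = 1·(1−p)/p = 30.191/100.000 = 0.3019
(1−p)/p = 0.3019/1 = 0.3019  ⇒  p = 1/(1 + 0.3019) = 0.7681
Xr-169: 76.8%, Xr-171: 23.2%.

76.8%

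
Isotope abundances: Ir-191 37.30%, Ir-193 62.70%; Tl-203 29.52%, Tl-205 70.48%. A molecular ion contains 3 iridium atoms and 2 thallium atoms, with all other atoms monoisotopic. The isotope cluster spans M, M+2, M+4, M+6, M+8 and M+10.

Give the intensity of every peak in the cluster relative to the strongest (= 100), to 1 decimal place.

Iridium pattern (n=3): 0.05189512 : 0.26170165 : 0.43991135 : 0.24649188
Thallium pattern (n=2): 0.08714304 : 0.41611392 : 0.49674304
Convolve the two distributions (both contribute in 2-u steps):
  M: 0.05189512×0.08714304 = 0.004522
  M+2: 0.05189512×0.41611392 + 0.26170165×0.08714304 = 0.044400
  M+4: 0.05189512×0.49674304 + 0.26170165×0.41611392 + 0.43991135×0.08714304 = 0.173011
  M+6: 0.26170165×0.49674304 + 0.43991135×0.41611392 + 0.24649188×0.08714304 = 0.334532
  M+8: 0.43991135×0.49674304 + 0.24649188×0.41611392 = 0.321092
  M+10: 0.24649188×0.49674304 = 0.122443
Scale to base peak (0.334532) = 100: 1.4 : 13.3 : 51.7 : 100.0 : 96.0 : 36.6

1.4 : 13.3 : 51.7 : 100.0 : 96.0 : 36.6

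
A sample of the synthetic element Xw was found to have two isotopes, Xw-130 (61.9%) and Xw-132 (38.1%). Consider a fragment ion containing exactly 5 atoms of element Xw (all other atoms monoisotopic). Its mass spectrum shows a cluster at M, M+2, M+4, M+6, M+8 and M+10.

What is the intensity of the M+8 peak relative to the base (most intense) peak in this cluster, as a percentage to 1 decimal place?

Term probabilities: M 0.0909, M+2 0.2797, M+4 0.3443, M+6 0.2119, M+8 0.0652, M+10 0.0080. Base peak = M+4.
P(M+4) = C(5,2) × 0.619^3 × 0.381^2 = 10 × 0.23717666 × 0.145161 = 0.344288 (base)
P(M+8) = C(5,4) × 0.619^1 × 0.381^4 = 5 × 0.6190 × 0.02107172 = 0.065217
Relative intensity = 0.065217 / 0.344288 × 100 = 18.9

18.9%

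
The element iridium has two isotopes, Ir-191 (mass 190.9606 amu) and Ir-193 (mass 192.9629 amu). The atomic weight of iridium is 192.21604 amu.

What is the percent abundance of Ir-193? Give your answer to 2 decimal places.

Let x be the fractional abundance of Ir-191; then Ir-193 has abundance 1 − x.
190.9606·x + 192.9629·(1 − x) = 192.21604
(190.9606 − 192.9629)·x = 192.21604 − 192.9629
x = -0.74686 / -2.0023 = 0.37300 → 37.30% Ir-191, 62.70% Ir-193.

62.70%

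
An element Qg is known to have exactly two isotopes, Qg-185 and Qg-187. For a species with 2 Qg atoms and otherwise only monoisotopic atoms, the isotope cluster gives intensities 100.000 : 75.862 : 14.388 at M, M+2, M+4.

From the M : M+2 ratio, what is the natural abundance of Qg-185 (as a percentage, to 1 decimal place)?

72.5%

If p is the fraction of Qg that is Qg-185, then I(M+2)/I(M) = [C(2,1)·p^1·(1−p)] / p^2 = 2·(1−p)/p = 75.862/100.000 = 0.7586
(1−p)/p = 0.7586/2 = 0.3793  ⇒  p = 1/(1 + 0.3793) = 0.7250
Qg-185: 72.5%, Qg-187: 27.5%.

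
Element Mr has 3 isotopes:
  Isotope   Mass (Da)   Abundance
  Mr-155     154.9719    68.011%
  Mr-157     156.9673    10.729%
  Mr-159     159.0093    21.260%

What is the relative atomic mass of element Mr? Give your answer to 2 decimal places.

Weight each isotope mass by its fractional abundance: 0.68011 × 154.9719 + 0.10729 × 156.9673 + 0.21260 × 159.0093
= 105.39794 + 16.84102 + 33.80538 = 156.04434 Da

156.04 Da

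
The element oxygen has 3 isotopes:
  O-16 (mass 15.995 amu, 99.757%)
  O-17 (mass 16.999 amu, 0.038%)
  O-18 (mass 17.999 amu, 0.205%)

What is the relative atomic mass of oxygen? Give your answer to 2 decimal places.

16.00 amu

Weight each isotope mass by its fractional abundance: 0.99757 × 15.995 + 0.00038 × 16.999 + 0.00205 × 17.999
= 15.9561 + 0.0065 + 0.0369 = 15.9995 amu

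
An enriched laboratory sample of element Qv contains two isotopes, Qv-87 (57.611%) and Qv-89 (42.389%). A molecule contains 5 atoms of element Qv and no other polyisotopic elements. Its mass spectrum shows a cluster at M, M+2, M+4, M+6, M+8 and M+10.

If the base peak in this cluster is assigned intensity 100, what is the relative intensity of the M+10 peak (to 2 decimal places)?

3.98

Term probabilities: M 0.0635, M+2 0.2335, M+4 0.3436, M+6 0.2528, M+8 0.0930, M+10 0.0137. Base peak = M+4.
P(M+4) = C(5,2) × 0.57611^3 × 0.42389^2 = 10 × 0.19121248 × 0.17968273 = 0.343576 (base)
P(M+10) = C(5,5) × 0.57611^0 × 0.42389^5 = 1 × 1.0000 × 0.01368566 = 0.013686
Relative intensity = 0.013686 / 0.343576 × 100 = 3.98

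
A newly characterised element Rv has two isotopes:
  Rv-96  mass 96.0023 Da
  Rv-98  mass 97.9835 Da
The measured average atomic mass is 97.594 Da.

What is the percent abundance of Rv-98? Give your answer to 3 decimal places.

Writing the weighted mean with unknown fraction x of Rv-96:
96.0023·x + 97.9835·(1 − x) = 97.594
(96.0023 − 97.9835)·x = 97.594 − 97.9835
x = -0.3895 / -1.9812 = 0.19660 → 19.660% Rv-96, 80.340% Rv-98.

80.340%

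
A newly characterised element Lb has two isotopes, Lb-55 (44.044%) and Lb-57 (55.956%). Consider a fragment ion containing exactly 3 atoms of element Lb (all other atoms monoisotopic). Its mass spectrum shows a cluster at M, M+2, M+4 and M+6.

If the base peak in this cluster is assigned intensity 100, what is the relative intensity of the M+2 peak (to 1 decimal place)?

78.7

Binomial terms of (0.44044 + 0.55956)^3: M 0.0854, M+2 0.3256, M+4 0.4137, M+6 0.1752 → M+4 is the base peak.
P(M+4) = C(3,2) × 0.44044^1 × 0.55956^2 = 3 × 0.44044 × 0.31310739 = 0.413715 (base)
P(M+2) = C(3,1) × 0.44044^2 × 0.55956^1 = 3 × 0.19398739 × 0.55956 = 0.325643
Relative intensity = 0.325643 / 0.413715 × 100 = 78.7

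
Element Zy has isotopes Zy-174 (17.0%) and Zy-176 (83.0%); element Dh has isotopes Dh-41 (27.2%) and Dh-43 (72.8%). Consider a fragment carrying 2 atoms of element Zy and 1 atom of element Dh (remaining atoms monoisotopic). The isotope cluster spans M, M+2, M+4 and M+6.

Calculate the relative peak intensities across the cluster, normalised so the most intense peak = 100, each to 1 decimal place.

1.6 : 19.5 : 78.3 : 100.0

Element Zy pattern (n=2): 0.0289 : 0.2822 : 0.6889
Element Dh pattern (n=1): 0.2720 : 0.7280
Convolve the two distributions (both contribute in 2-u steps):
  M: 0.0289×0.2720 = 0.007861
  M+2: 0.0289×0.7280 + 0.2822×0.2720 = 0.097798
  M+4: 0.2822×0.7280 + 0.6889×0.2720 = 0.392822
  M+6: 0.6889×0.7280 = 0.501519
Scale to base peak (0.501519) = 100: 1.6 : 19.5 : 78.3 : 100.0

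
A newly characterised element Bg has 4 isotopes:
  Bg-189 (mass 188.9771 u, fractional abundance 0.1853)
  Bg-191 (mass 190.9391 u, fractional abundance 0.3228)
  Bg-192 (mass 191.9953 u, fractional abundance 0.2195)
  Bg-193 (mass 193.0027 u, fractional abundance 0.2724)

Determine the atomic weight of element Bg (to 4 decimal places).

Weight each isotope mass by its fractional abundance: 0.1853 × 188.9771 + 0.3228 × 190.9391 + 0.2195 × 191.9953 + 0.2724 × 193.0027
= 35.01746 + 61.63514 + 42.14297 + 52.57394 = 191.36951 u

191.3695 u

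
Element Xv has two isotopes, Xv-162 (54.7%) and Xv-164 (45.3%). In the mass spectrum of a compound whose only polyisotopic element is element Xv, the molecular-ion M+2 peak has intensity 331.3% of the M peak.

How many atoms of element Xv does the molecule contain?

4

The M+2/M ratio from n Xv atoms is n · q/p = n · 0.453/0.547.
n = 3.313 × 0.547/0.453 = 4.00 ≈ 4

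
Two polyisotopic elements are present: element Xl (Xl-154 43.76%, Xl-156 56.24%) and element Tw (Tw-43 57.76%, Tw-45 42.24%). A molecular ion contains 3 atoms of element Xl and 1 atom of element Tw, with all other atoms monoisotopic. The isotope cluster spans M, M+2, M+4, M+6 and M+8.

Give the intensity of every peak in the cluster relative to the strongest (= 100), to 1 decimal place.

Element Xl pattern (n=3): 0.08379767 : 0.32308827 : 0.41523045 : 0.17788361
Element Tw pattern (n=1): 0.5776 : 0.4224
Convolve the two distributions (both contribute in 2-u steps):
  M: 0.08379767×0.5776 = 0.048402
  M+2: 0.08379767×0.4224 + 0.32308827×0.5776 = 0.222012
  M+4: 0.32308827×0.4224 + 0.41523045×0.5776 = 0.376310
  M+6: 0.41523045×0.4224 + 0.17788361×0.5776 = 0.278139
  M+8: 0.17788361×0.4224 = 0.075138
Scale to base peak (0.376310) = 100: 12.9 : 59.0 : 100.0 : 73.9 : 20.0

12.9 : 59.0 : 100.0 : 73.9 : 20.0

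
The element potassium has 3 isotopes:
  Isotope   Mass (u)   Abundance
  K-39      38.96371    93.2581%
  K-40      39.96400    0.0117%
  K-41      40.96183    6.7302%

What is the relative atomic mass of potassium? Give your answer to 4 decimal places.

39.0983 u

The abundance-weighted mean is 0.932581 × 38.96371 + 0.000117 × 39.96400 + 0.067302 × 40.96183
= 36.336816 + 0.004676 + 2.756813 = 39.098305 u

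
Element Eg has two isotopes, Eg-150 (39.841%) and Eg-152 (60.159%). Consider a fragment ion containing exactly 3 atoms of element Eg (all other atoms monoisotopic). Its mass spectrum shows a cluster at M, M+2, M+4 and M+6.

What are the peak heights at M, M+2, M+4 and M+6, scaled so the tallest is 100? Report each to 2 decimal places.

The 3 Eg atoms are independent, so intensities follow the terms of (0.39841 + 0.60159)^3.
P(M) = 0.39841^3 = 0.063240
P(M+2) = 3 × 0.39841^2 × 0.60159^1 = 0.286472
P(M+4) = 3 × 0.39841^1 × 0.60159^2 = 0.432566
P(M+6) = 0.60159^3 = 0.217722
The M+4 peak is largest (0.432566); scaling to 100 gives 14.62 : 66.23 : 100.00 : 50.33.

14.62 : 66.23 : 100.00 : 50.33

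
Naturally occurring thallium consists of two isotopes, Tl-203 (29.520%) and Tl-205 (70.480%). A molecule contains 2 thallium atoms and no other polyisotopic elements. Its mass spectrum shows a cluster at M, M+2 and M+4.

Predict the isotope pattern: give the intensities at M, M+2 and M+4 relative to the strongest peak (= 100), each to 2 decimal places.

17.54 : 83.77 : 100.00

The 2 Tl atoms are independent, so intensities follow the terms of (0.29520 + 0.70480)^2.
P(M) = 0.29520^2 = 0.087143
P(M+2) = 2 × 0.29520^1 × 0.70480^1 = 0.416114
P(M+4) = 0.70480^2 = 0.496743
The M+4 peak is largest (0.496743); scaling to 100 gives 17.54 : 83.77 : 100.00.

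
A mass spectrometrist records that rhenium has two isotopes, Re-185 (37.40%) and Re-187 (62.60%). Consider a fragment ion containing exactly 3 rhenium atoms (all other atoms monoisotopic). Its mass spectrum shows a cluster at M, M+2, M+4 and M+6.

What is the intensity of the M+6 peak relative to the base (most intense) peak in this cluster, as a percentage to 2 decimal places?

(0.3740 + 0.6260)^3 gives M 0.0523, M+2 0.2627, M+4 0.4397, M+6 0.2453; the largest is M+4.
P(M+4) = C(3,2) × 0.3740^1 × 0.6260^2 = 3 × 0.3740 × 0.391876 = 0.439685 (base)
P(M+6) = C(3,3) × 0.3740^0 × 0.6260^3 = 1 × 1.0000 × 0.24531438 = 0.245314
Relative intensity = 0.245314 / 0.439685 × 100 = 55.79

55.79%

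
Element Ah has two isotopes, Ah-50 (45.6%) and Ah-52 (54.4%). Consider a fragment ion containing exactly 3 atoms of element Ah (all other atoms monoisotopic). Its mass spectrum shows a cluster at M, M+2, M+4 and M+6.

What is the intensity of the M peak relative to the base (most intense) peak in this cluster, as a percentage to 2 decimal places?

23.42%

(0.456 + 0.544)^3 gives M 0.0948, M+2 0.3394, M+4 0.4048, M+6 0.1610; the largest is M+4.
P(M+4) = C(3,2) × 0.456^1 × 0.544^2 = 3 × 0.4560 × 0.295936 = 0.404840 (base)
P(M) = C(3,0) × 0.456^3 × 0.544^0 = 1 × 0.09481882 × 1.0000 = 0.094819
Relative intensity = 0.094819 / 0.404840 × 100 = 23.42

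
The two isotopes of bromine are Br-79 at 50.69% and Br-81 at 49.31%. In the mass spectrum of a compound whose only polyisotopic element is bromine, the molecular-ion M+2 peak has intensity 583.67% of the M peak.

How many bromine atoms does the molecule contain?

With n Br atoms, P(M+2)/P(M) = C(n,1)·p^(n−1)q / p^n = n·q/p = n · 0.4931/0.5069.
n = 5.8367 × 0.5069/0.4931 = 6.00 ≈ 6

6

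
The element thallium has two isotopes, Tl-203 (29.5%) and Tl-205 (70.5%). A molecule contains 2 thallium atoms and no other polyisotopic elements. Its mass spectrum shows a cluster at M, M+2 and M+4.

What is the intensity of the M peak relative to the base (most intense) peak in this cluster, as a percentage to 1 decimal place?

17.5%

Term probabilities: M 0.0870, M+2 0.4160, M+4 0.4970. Base peak = M+4.
P(M+4) = C(2,2) × 0.295^0 × 0.705^2 = 1 × 1.0000 × 0.497025 = 0.497025 (base)
P(M) = C(2,0) × 0.295^2 × 0.705^0 = 1 × 0.087025 × 1.0000 = 0.087025
Relative intensity = 0.087025 / 0.497025 × 100 = 17.5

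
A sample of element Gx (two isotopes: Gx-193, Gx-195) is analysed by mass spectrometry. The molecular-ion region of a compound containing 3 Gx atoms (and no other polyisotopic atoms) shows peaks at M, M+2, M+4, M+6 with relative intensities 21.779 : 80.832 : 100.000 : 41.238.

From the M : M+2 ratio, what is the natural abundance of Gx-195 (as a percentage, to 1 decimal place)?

55.3%

Write p for the Gx-193 fraction. I(M+2)/I(M) = [C(3,1)·p^2·(1−p)] / p^3 = 3·(1−p)/p = 80.832/21.779 = 3.7115
(1−p)/p = 3.7115/3 = 1.2372  ⇒  p = 1/(1 + 1.2372) = 0.4470
Gx-193: 44.7%, Gx-195: 55.3%.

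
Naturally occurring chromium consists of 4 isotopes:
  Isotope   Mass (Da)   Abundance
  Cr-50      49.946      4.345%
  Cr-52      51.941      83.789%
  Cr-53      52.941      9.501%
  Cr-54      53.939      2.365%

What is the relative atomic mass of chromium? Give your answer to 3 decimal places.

Weight each isotope mass by its fractional abundance: 0.04345 × 49.946 + 0.83789 × 51.941 + 0.09501 × 52.941 + 0.02365 × 53.939
= 2.1702 + 43.5208 + 5.0299 + 1.2757 = 51.9966 Da

51.997 Da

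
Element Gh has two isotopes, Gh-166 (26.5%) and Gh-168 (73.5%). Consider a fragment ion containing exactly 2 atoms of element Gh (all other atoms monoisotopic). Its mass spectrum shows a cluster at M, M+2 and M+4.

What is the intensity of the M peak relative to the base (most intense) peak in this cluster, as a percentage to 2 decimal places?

13.00%

Binomial terms of (0.265 + 0.735)^2: M 0.0702, M+2 0.3896, M+4 0.5402 → M+4 is the base peak.
P(M+4) = C(2,2) × 0.265^0 × 0.735^2 = 1 × 1.0000 × 0.540225 = 0.540225 (base)
P(M) = C(2,0) × 0.265^2 × 0.735^0 = 1 × 0.070225 × 1.0000 = 0.070225
Relative intensity = 0.070225 / 0.540225 × 100 = 13.00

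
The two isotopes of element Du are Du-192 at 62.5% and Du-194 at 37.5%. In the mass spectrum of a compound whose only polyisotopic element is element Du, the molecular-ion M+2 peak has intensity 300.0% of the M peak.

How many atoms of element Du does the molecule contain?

The M+2/M ratio from n Du atoms is n · q/p = n · 0.375/0.625.
n = 3.000 × 0.625/0.375 = 5.00 ≈ 5

5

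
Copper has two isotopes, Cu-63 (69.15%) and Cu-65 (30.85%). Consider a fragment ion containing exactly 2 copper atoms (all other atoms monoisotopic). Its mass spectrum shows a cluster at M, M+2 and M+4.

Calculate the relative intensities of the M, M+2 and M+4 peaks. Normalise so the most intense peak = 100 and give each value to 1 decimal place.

100.0 : 89.2 : 19.9

Expanding (0.6915 + 0.3085)^2:
P(M) = 0.6915^2 = 0.478172
P(M+2) = 2 × 0.6915^1 × 0.3085^1 = 0.426656
P(M+4) = 0.3085^2 = 0.095172
The M peak is largest (0.478172); scaling to 100 gives 100.0 : 89.2 : 19.9.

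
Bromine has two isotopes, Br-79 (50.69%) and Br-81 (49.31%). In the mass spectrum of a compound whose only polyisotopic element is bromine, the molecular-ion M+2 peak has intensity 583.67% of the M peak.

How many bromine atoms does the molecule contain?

The M+2/M ratio from n Br atoms is n · q/p = n · 0.4931/0.5069.
n = 5.8367 × 0.5069/0.4931 = 6.00 ≈ 6

6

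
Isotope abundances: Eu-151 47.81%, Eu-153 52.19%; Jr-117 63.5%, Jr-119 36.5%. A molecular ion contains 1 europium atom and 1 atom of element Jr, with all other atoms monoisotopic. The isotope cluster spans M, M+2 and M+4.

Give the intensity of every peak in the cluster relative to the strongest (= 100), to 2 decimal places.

Europium pattern (n=1): 0.4781 : 0.5219
Element Jr pattern (n=1): 0.6350 : 0.3650
Convolve the two distributions (both contribute in 2-u steps):
  M: 0.4781×0.6350 = 0.303594
  M+2: 0.4781×0.3650 + 0.5219×0.6350 = 0.505913
  M+4: 0.5219×0.3650 = 0.190494
Scale to base peak (0.505913) = 100: 60.01 : 100.00 : 37.65

60.01 : 100.00 : 37.65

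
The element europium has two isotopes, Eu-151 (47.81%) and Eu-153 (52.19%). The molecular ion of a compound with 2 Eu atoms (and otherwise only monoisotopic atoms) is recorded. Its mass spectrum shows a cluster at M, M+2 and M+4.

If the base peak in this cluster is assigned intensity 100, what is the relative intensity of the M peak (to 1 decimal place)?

45.8

Binomial terms of (0.4781 + 0.5219)^2: M 0.2286, M+2 0.4990, M+4 0.2724 → M+2 is the base peak.
P(M+2) = C(2,1) × 0.4781^1 × 0.5219^1 = 2 × 0.4781 × 0.5219 = 0.499041 (base)
P(M) = C(2,0) × 0.4781^2 × 0.5219^0 = 1 × 0.22857961 × 1.0000 = 0.228580
Relative intensity = 0.228580 / 0.499041 × 100 = 45.8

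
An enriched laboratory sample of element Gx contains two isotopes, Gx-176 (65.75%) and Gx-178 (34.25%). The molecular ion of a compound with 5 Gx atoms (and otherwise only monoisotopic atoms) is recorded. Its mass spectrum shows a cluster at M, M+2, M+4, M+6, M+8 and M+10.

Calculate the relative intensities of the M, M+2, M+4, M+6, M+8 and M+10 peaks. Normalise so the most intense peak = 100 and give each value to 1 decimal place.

36.9 : 96.0 : 100.0 : 52.1 : 13.6 : 1.4

Expanding (0.6575 + 0.3425)^5:
P(M) = 0.6575^5 = 0.122879
P(M+2) = 5 × 0.6575^4 × 0.3425^1 = 0.320047
P(M+4) = 10 × 0.6575^3 × 0.3425^2 = 0.333433
P(M+6) = 10 × 0.6575^2 × 0.3425^3 = 0.173689
P(M+8) = 5 × 0.6575^1 × 0.3425^4 = 0.045238
P(M+10) = 0.3425^5 = 0.004713
The M+4 peak is largest (0.333433); scaling to 100 gives 36.9 : 96.0 : 100.0 : 52.1 : 13.6 : 1.4.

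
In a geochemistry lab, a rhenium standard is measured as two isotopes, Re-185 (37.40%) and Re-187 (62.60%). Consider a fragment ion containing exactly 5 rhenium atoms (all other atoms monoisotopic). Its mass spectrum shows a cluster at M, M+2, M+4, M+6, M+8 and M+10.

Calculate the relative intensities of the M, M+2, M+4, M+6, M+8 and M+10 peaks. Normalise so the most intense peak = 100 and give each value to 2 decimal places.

2.13 : 17.85 : 59.74 : 100.00 : 83.69 : 28.02

Expanding (0.3740 + 0.6260)^5:
P(M) = 0.3740^5 = 0.007317
P(M+2) = 5 × 0.3740^4 × 0.6260^1 = 0.061239
P(M+4) = 10 × 0.3740^3 × 0.6260^2 = 0.205005
P(M+6) = 10 × 0.3740^2 × 0.6260^3 = 0.343136
P(M+8) = 5 × 0.3740^1 × 0.6260^4 = 0.287170
P(M+10) = 0.6260^5 = 0.096133
The M+6 peak is largest (0.343136); scaling to 100 gives 2.13 : 17.85 : 59.74 : 100.00 : 83.69 : 28.02.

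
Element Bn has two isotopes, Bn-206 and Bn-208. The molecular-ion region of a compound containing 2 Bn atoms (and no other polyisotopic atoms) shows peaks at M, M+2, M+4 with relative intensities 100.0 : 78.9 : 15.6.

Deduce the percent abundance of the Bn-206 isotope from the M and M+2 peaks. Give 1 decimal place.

Let p = fractional abundance of Bn-206. I(M+2)/I(M) = [C(2,1)·p^1·(1−p)] / p^2 = 2·(1−p)/p = 78.9/100.0 = 0.7890
(1−p)/p = 0.7890/2 = 0.3945  ⇒  p = 1/(1 + 0.3945) = 0.7171
Bn-206: 71.7%, Bn-208: 28.3%.

71.7%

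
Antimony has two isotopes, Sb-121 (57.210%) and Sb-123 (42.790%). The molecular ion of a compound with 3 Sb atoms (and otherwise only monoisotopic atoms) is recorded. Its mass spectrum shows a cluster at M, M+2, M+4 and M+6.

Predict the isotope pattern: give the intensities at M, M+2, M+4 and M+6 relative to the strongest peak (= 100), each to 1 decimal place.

Each Sb atom is independently Sb-121 (p = 0.57210) or Sb-123 (q = 0.42790); the cluster is the binomial expansion (p + q)^3.
P(M) = 0.57210^3 = 0.187247
P(M+2) = 3 × 0.57210^2 × 0.42790^1 = 0.420153
P(M+4) = 3 × 0.57210^1 × 0.42790^2 = 0.314252
P(M+6) = 0.42790^3 = 0.078348
The M+2 peak is largest (0.420153); scaling to 100 gives 44.6 : 100.0 : 74.8 : 18.6.

44.6 : 100.0 : 74.8 : 18.6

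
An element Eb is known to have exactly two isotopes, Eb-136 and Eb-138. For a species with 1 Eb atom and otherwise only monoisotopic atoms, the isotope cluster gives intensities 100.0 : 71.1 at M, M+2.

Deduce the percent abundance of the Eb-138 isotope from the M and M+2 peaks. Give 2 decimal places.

41.55%

Let p = fractional abundance of Eb-136. I(M+2)/I(M) = [C(1,1)·p^0·(1−p)] / p^1 = 1·(1−p)/p = 71.1/100.0 = 0.7110
(1−p)/p = 0.7110/1 = 0.7110  ⇒  p = 1/(1 + 0.7110) = 0.5845
Eb-136: 58.45%, Eb-138: 41.55%.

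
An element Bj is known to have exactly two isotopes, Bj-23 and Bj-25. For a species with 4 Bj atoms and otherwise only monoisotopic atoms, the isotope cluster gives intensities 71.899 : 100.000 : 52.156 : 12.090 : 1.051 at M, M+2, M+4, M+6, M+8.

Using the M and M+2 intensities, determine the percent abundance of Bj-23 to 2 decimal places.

74.20%

Write p for the Bj-23 fraction. I(M+2)/I(M) = [C(4,1)·p^3·(1−p)] / p^4 = 4·(1−p)/p = 100.000/71.899 = 1.3908
(1−p)/p = 1.3908/4 = 0.3477  ⇒  p = 1/(1 + 0.3477) = 0.7420
Bj-23: 74.20%, Bj-25: 25.80%.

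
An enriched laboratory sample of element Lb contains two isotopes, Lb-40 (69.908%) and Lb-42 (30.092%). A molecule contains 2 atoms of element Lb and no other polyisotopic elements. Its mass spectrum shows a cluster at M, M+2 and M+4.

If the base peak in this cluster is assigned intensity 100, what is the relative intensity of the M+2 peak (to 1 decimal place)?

86.1

Binomial terms of (0.69908 + 0.30092)^2: M 0.4887, M+2 0.4207, M+4 0.0906 → M is the base peak.
P(M) = C(2,0) × 0.69908^2 × 0.30092^0 = 1 × 0.48871285 × 1.0000 = 0.488713 (base)
P(M+2) = C(2,1) × 0.69908^1 × 0.30092^1 = 2 × 0.69908 × 0.30092 = 0.420734
Relative intensity = 0.420734 / 0.488713 × 100 = 86.1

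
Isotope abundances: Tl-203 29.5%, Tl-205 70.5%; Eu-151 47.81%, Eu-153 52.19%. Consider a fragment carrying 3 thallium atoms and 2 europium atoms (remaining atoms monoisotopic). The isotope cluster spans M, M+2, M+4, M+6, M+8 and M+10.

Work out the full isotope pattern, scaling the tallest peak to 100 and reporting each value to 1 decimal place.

1.7 : 15.7 : 57.0 : 100.0 : 84.3 : 27.3

Thallium pattern (n=3): 0.02567237 : 0.18405787 : 0.43986713 : 0.35040263
Europium pattern (n=2): 0.22857961 : 0.49904078 : 0.27237961
Convolve the two distributions (both contribute in 2-u steps):
  M: 0.02567237×0.22857961 = 0.005868
  M+2: 0.02567237×0.49904078 + 0.18405787×0.22857961 = 0.054883
  M+4: 0.02567237×0.27237961 + 0.18405787×0.49904078 + 0.43986713×0.22857961 = 0.199390
  M+6: 0.18405787×0.27237961 + 0.43986713×0.49904078 + 0.35040263×0.22857961 = 0.349740
  M+8: 0.43986713×0.27237961 + 0.35040263×0.49904078 = 0.294676
  M+10: 0.35040263×0.27237961 = 0.095443
Scale to base peak (0.349740) = 100: 1.7 : 15.7 : 57.0 : 100.0 : 84.3 : 27.3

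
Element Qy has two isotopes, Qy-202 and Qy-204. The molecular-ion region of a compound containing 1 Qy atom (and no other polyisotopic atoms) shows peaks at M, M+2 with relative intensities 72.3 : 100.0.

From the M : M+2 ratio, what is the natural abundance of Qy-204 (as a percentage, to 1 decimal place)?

Let p = fractional abundance of Qy-202. I(M+2)/I(M) = [C(1,1)·p^0·(1−p)] / p^1 = 1·(1−p)/p = 100.0/72.3 = 1.3831
(1−p)/p = 1.3831/1 = 1.3831  ⇒  p = 1/(1 + 1.3831) = 0.4196
Qy-202: 42.0%, Qy-204: 58.0%.

58.0%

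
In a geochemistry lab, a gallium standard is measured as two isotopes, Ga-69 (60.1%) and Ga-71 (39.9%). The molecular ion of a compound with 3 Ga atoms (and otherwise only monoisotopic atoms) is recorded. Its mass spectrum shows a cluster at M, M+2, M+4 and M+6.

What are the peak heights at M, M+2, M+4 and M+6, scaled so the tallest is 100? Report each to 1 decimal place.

50.2 : 100.0 : 66.4 : 14.7

The 3 Ga atoms are independent, so intensities follow the terms of (0.601 + 0.399)^3.
P(M) = 0.601^3 = 0.217082
P(M+2) = 3 × 0.601^2 × 0.399^1 = 0.432358
P(M+4) = 3 × 0.601^1 × 0.399^2 = 0.287039
P(M+6) = 0.399^3 = 0.063521
The M+2 peak is largest (0.432358); scaling to 100 gives 50.2 : 100.0 : 66.4 : 14.7.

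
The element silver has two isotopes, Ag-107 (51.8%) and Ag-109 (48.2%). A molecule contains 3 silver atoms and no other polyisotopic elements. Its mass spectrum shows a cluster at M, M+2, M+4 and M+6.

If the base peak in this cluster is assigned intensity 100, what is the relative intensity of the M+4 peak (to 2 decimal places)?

93.05

Term probabilities: M 0.1390, M+2 0.3880, M+4 0.3610, M+6 0.1120. Base peak = M+2.
P(M+2) = C(3,1) × 0.518^2 × 0.482^1 = 3 × 0.268324 × 0.4820 = 0.387997 (base)
P(M+4) = C(3,2) × 0.518^1 × 0.482^2 = 3 × 0.5180 × 0.232324 = 0.361031
Relative intensity = 0.361031 / 0.387997 × 100 = 93.05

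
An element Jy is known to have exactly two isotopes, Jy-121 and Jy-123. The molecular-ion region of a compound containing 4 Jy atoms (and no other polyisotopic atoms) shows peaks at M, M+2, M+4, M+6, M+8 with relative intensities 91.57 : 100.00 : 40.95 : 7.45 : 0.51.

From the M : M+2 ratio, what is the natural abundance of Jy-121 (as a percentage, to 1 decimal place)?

78.6%

Write p for the Jy-121 fraction. I(M+2)/I(M) = [C(4,1)·p^3·(1−p)] / p^4 = 4·(1−p)/p = 100.00/91.57 = 1.0921
(1−p)/p = 1.0921/4 = 0.2730  ⇒  p = 1/(1 + 0.2730) = 0.7855
Jy-121: 78.6%, Jy-123: 21.4%.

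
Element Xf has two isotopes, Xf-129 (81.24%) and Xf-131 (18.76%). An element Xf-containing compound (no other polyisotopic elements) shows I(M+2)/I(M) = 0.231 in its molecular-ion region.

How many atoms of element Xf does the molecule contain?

With n Xf atoms, P(M+2)/P(M) = C(n,1)·p^(n−1)q / p^n = n·q/p = n · 0.1876/0.8124.
n = 0.231 × 0.8124/0.1876 = 1.00 ≈ 1

1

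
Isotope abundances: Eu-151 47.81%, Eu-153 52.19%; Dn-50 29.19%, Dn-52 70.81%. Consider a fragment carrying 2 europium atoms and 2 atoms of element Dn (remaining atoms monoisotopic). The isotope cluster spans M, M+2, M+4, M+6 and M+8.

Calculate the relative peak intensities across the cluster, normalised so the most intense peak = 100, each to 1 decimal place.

Europium pattern (n=2): 0.22857961 : 0.49904078 : 0.27237961
Element Dn pattern (n=2): 0.08520561 : 0.41338878 : 0.50140561
Convolve the two distributions (both contribute in 2-u steps):
  M: 0.22857961×0.08520561 = 0.019476
  M+2: 0.22857961×0.41338878 + 0.49904078×0.08520561 = 0.137013
  M+4: 0.22857961×0.50140561 + 0.49904078×0.41338878 + 0.27237961×0.08520561 = 0.344117
  M+6: 0.49904078×0.50140561 + 0.27237961×0.41338878 = 0.362821
  M+8: 0.27237961×0.50140561 = 0.136573
Scale to base peak (0.362821) = 100: 5.4 : 37.8 : 94.8 : 100.0 : 37.6

5.4 : 37.8 : 94.8 : 100.0 : 37.6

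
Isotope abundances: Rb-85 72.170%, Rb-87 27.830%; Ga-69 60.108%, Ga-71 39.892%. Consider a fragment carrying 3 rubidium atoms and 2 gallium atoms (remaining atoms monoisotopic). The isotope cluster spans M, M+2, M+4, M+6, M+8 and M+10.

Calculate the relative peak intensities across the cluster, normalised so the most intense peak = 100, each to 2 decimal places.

Rubidium pattern (n=3): 0.37589809 : 0.43485841 : 0.16768892 : 0.02155458
Gallium pattern (n=2): 0.36129717 : 0.47956567 : 0.15913717
Convolve the two distributions (both contribute in 2-u steps):
  M: 0.37589809×0.36129717 = 0.135811
  M+2: 0.37589809×0.47956567 + 0.43485841×0.36129717 = 0.337381
  M+4: 0.37589809×0.15913717 + 0.43485841×0.47956567 + 0.16768892×0.36129717 = 0.328948
  M+6: 0.43485841×0.15913717 + 0.16768892×0.47956567 + 0.02155458×0.36129717 = 0.157408
  M+8: 0.16768892×0.15913717 + 0.02155458×0.47956567 = 0.037022
  M+10: 0.02155458×0.15913717 = 0.003430
Scale to base peak (0.337381) = 100: 40.25 : 100.00 : 97.50 : 46.66 : 10.97 : 1.02

40.25 : 100.00 : 97.50 : 46.66 : 10.97 : 1.02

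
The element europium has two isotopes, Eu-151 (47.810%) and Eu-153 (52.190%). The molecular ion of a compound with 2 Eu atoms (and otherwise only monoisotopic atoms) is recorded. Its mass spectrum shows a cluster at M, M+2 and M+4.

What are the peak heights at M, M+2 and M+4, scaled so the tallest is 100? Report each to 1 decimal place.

45.8 : 100.0 : 54.6

Each Eu atom is independently Eu-151 (p = 0.47810) or Eu-153 (q = 0.52190); the cluster is the binomial expansion (p + q)^2.
P(M) = 0.47810^2 = 0.228580
P(M+2) = 2 × 0.47810^1 × 0.52190^1 = 0.499041
P(M+4) = 0.52190^2 = 0.272380
The M+2 peak is largest (0.499041); scaling to 100 gives 45.8 : 100.0 : 54.6.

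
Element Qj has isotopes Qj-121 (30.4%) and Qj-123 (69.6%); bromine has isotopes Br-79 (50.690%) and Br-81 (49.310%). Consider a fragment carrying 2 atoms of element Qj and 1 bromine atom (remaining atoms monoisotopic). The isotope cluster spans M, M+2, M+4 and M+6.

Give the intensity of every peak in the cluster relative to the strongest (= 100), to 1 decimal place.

Element Qj pattern (n=2): 0.092416 : 0.423168 : 0.484416
Bromine pattern (n=1): 0.5069 : 0.4931
Convolve the two distributions (both contribute in 2-u steps):
  M: 0.092416×0.5069 = 0.046846
  M+2: 0.092416×0.4931 + 0.423168×0.5069 = 0.260074
  M+4: 0.423168×0.4931 + 0.484416×0.5069 = 0.454215
  M+6: 0.484416×0.4931 = 0.238866
Scale to base peak (0.454215) = 100: 10.3 : 57.3 : 100.0 : 52.6

10.3 : 57.3 : 100.0 : 52.6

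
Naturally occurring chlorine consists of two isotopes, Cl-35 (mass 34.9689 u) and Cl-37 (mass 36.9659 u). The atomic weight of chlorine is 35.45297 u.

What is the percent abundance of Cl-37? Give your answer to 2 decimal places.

Writing the weighted mean with unknown fraction x of Cl-35:
34.9689·x + 36.9659·(1 − x) = 35.45297
(34.9689 − 36.9659)·x = 35.45297 − 36.9659
x = -1.51293 / -1.9970 = 0.75760 → 75.76% Cl-35, 24.24% Cl-37.

24.24%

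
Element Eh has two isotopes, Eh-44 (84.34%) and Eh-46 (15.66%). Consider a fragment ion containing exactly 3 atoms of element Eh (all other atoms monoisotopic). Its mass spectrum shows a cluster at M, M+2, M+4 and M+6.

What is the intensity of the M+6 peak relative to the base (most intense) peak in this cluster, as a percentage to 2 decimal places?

0.64%

(0.8434 + 0.1566)^3 gives M 0.5999, M+2 0.3342, M+4 0.0620, M+6 0.0038; the largest is M.
P(M) = C(3,0) × 0.8434^3 × 0.1566^0 = 1 × 0.59993029 × 1.0000 = 0.599930 (base)
P(M+6) = C(3,3) × 0.8434^0 × 0.1566^3 = 1 × 1.0000 × 0.00384039 = 0.003840
Relative intensity = 0.003840 / 0.599930 × 100 = 0.64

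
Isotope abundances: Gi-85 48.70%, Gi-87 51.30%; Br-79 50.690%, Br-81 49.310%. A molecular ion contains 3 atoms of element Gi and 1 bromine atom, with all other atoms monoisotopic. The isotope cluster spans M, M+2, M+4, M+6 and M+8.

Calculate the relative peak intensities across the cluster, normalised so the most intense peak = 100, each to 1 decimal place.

15.6 : 64.5 : 100.0 : 68.8 : 17.8

Element Gi pattern (n=3): 0.1155013 : 0.36500309 : 0.38448991 : 0.1350057
Bromine pattern (n=1): 0.5069 : 0.4931
Convolve the two distributions (both contribute in 2-u steps):
  M: 0.1155013×0.5069 = 0.058548
  M+2: 0.1155013×0.4931 + 0.36500309×0.5069 = 0.241974
  M+4: 0.36500309×0.4931 + 0.38448991×0.5069 = 0.374881
  M+6: 0.38448991×0.4931 + 0.1350057×0.5069 = 0.258026
  M+8: 0.1350057×0.4931 = 0.066571
Scale to base peak (0.374881) = 100: 15.6 : 64.5 : 100.0 : 68.8 : 17.8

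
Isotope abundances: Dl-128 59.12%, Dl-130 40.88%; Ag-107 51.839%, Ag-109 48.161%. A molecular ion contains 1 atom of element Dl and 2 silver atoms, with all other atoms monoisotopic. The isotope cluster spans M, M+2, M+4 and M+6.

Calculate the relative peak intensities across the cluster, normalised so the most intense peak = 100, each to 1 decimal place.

Element Dl pattern (n=1): 0.5912 : 0.4088
Silver pattern (n=2): 0.26872819 : 0.49932362 : 0.23194819
Convolve the two distributions (both contribute in 2-u steps):
  M: 0.5912×0.26872819 = 0.158872
  M+2: 0.5912×0.49932362 + 0.4088×0.26872819 = 0.405056
  M+4: 0.5912×0.23194819 + 0.4088×0.49932362 = 0.341251
  M+6: 0.4088×0.23194819 = 0.094820
Scale to base peak (0.405056) = 100: 39.2 : 100.0 : 84.2 : 23.4

39.2 : 100.0 : 84.2 : 23.4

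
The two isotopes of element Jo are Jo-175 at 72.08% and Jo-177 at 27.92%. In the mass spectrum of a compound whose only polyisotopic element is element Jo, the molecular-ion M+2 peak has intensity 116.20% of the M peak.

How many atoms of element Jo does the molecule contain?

3

For n independent Jo atoms, I(M+2)/I(M) = n · (abundance Jo-177) / (abundance Jo-175) = n · 0.2792/0.7208.
n = 1.1620 × 0.7208/0.2792 = 3.00 ≈ 3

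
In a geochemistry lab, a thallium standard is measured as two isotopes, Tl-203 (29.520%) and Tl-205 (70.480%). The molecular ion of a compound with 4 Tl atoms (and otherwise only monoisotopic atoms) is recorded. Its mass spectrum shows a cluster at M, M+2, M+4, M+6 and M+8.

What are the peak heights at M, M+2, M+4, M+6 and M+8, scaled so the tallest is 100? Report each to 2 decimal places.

The 4 Tl atoms are independent, so intensities follow the terms of (0.29520 + 0.70480)^4.
P(M) = 0.29520^4 = 0.007594
P(M+2) = 4 × 0.29520^3 × 0.70480^1 = 0.072523
P(M+4) = 6 × 0.29520^2 × 0.70480^2 = 0.259726
P(M+6) = 4 × 0.29520^1 × 0.70480^3 = 0.413403
P(M+8) = 0.70480^4 = 0.246754
The M+6 peak is largest (0.413403); scaling to 100 gives 1.84 : 17.54 : 62.83 : 100.00 : 59.69.

1.84 : 17.54 : 62.83 : 100.00 : 59.69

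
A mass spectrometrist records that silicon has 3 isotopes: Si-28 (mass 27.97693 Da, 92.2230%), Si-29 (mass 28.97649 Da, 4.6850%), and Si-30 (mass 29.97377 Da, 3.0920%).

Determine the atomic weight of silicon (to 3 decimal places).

Average mass = Σ (abundance × isotope mass) = 0.922230 × 27.97693 + 0.046850 × 28.97649 + 0.030920 × 29.97377
= 25.801164 + 1.357549 + 0.926789 = 28.085502 Da

28.086 Da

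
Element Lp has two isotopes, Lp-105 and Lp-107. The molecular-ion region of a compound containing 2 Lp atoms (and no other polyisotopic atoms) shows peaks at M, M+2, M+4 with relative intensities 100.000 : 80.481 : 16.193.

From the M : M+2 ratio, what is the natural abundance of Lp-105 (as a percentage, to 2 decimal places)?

71.31%

If p is the fraction of Lp that is Lp-105, then I(M+2)/I(M) = [C(2,1)·p^1·(1−p)] / p^2 = 2·(1−p)/p = 80.481/100.000 = 0.8048
(1−p)/p = 0.8048/2 = 0.4024  ⇒  p = 1/(1 + 0.4024) = 0.7131
Lp-105: 71.31%, Lp-107: 28.69%.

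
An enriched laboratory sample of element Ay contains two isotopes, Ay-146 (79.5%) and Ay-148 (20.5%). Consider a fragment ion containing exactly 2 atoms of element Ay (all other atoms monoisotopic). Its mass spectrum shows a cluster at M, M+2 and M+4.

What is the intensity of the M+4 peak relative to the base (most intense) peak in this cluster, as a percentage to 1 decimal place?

Term probabilities: M 0.6320, M+2 0.3259, M+4 0.0420. Base peak = M.
P(M) = C(2,0) × 0.795^2 × 0.205^0 = 1 × 0.632025 × 1.0000 = 0.632025 (base)
P(M+4) = C(2,2) × 0.795^0 × 0.205^2 = 1 × 1.0000 × 0.042025 = 0.042025
Relative intensity = 0.042025 / 0.632025 × 100 = 6.6

6.6%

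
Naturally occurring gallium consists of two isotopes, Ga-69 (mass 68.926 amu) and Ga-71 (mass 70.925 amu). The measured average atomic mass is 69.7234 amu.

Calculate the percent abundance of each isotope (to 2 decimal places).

With x = fraction of Ga-69 (so Ga-71 is 1 − x):
68.926·x + 70.925·(1 − x) = 69.7234
(68.926 − 70.925)·x = 69.7234 − 70.925
x = -1.2016 / -1.999 = 0.60110 → 60.11% Ga-69, 39.89% Ga-71.

Ga-69: 60.11%, Ga-71: 39.89%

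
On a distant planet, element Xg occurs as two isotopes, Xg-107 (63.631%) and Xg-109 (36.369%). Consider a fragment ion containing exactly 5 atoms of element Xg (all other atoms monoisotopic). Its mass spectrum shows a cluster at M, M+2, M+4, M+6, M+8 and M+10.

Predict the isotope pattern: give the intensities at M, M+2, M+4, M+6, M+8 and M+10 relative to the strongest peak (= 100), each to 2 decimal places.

30.61 : 87.48 : 100.00 : 57.16 : 16.33 : 1.87

Expanding (0.63631 + 0.36369)^5:
P(M) = 0.63631^5 = 0.104314
P(M+2) = 5 × 0.63631^4 × 0.36369^1 = 0.298110
P(M+4) = 10 × 0.63631^3 × 0.36369^2 = 0.340776
P(M+6) = 10 × 0.63631^2 × 0.36369^3 = 0.194774
P(M+8) = 5 × 0.63631^1 × 0.36369^4 = 0.055663
P(M+10) = 0.36369^5 = 0.006363
The M+4 peak is largest (0.340776); scaling to 100 gives 30.61 : 87.48 : 100.00 : 57.16 : 16.33 : 1.87.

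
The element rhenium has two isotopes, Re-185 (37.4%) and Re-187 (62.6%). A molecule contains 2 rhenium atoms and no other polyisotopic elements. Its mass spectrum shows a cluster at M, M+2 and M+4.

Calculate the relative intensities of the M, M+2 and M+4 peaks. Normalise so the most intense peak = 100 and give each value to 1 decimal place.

29.9 : 100.0 : 83.7

Each Re atom is independently Re-185 (p = 0.374) or Re-187 (q = 0.626); the cluster is the binomial expansion (p + q)^2.
P(M) = 0.374^2 = 0.139876
P(M+2) = 2 × 0.374^1 × 0.626^1 = 0.468248
P(M+4) = 0.626^2 = 0.391876
The M+2 peak is largest (0.468248); scaling to 100 gives 29.9 : 100.0 : 83.7.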